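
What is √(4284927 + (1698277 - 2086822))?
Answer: 7*√79518 ≈ 1973.9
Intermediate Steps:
√(4284927 + (1698277 - 2086822)) = √(4284927 - 388545) = √3896382 = 7*√79518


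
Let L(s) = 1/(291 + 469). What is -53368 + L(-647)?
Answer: -40559679/760 ≈ -53368.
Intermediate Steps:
L(s) = 1/760
-53368 + L(-647) = -53368 + 1/760 = -40559679/760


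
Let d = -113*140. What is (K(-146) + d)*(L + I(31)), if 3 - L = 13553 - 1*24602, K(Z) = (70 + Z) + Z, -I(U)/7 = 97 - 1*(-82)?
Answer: -157195558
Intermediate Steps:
I(U) = -1253 (I(U) = -7*(97 - 1*(-82)) = -7*(97 + 82) = -7*179 = -1253)
K(Z) = 70 + 2*Z
d = -15820
L = 11052 (L = 3 - (13553 - 1*24602) = 3 - (13553 - 24602) = 3 - 1*(-11049) = 3 + 11049 = 11052)
(K(-146) + d)*(L + I(31)) = ((70 + 2*(-146)) - 15820)*(11052 - 1253) = ((70 - 292) - 15820)*9799 = (-222 - 15820)*9799 = -16042*9799 = -157195558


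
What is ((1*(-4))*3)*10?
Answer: -120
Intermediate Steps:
((1*(-4))*3)*10 = -4*3*10 = -12*10 = -120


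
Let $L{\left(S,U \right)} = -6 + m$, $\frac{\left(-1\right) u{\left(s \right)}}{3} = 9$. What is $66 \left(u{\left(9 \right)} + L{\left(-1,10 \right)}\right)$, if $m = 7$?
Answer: $-1716$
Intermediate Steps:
$u{\left(s \right)} = -27$ ($u{\left(s \right)} = \left(-3\right) 9 = -27$)
$L{\left(S,U \right)} = 1$ ($L{\left(S,U \right)} = -6 + 7 = 1$)
$66 \left(u{\left(9 \right)} + L{\left(-1,10 \right)}\right) = 66 \left(-27 + 1\right) = 66 \left(-26\right) = -1716$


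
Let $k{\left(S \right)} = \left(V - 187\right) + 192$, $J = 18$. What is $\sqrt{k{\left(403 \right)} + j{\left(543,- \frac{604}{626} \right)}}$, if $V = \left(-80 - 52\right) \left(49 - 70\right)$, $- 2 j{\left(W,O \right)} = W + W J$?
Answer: $\frac{i \sqrt{9526}}{2} \approx 48.801 i$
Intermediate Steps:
$j{\left(W,O \right)} = - \frac{19 W}{2}$ ($j{\left(W,O \right)} = - \frac{W + W 18}{2} = - \frac{W + 18 W}{2} = - \frac{19 W}{2}$)
$V = 2772$ ($V = \left(-132\right) \left(-21\right) = 2772$)
$k{\left(S \right)} = 2777$ ($k{\left(S \right)} = \left(2772 - 187\right) + 192 = 2585 + 192 = 2777$)
$\sqrt{k{\left(403 \right)} + j{\left(543,- \frac{604}{626} \right)}} = \sqrt{2777 - \frac{10317}{2}} = \sqrt{- \frac{4763}{2}} = \frac{i \sqrt{9526}}{2}$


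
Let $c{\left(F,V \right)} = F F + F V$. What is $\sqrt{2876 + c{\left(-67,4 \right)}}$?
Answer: $\sqrt{7097} \approx 84.244$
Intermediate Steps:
$c{\left(F,V \right)} = F^{2} + F V$
$\sqrt{2876 + c{\left(-67,4 \right)}} = \sqrt{2876 - 67 \left(-67 + 4\right)} = \sqrt{2876 - -4221} = \sqrt{2876 + 4221} = \sqrt{7097}$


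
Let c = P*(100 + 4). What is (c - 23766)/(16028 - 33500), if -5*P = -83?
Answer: 55099/43680 ≈ 1.2614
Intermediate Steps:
P = 83/5 (P = -1/5*(-83) = 83/5 ≈ 16.600)
c = 8632/5 (c = 83*(100 + 4)/5 = (83/5)*104 = 8632/5 ≈ 1726.4)
(c - 23766)/(16028 - 33500) = (8632/5 - 23766)/(16028 - 33500) = -110198/5/(-17472) = -110198/5*(-1/17472) = 55099/43680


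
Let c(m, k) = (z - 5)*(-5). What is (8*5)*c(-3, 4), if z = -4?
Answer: 1800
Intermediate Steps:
c(m, k) = 45 (c(m, k) = (-4 - 5)*(-5) = -9*(-5) = 45)
(8*5)*c(-3, 4) = (8*5)*45 = 40*45 = 1800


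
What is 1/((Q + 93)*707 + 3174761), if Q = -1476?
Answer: 1/2196980 ≈ 4.5517e-7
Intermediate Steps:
1/((Q + 93)*707 + 3174761) = 1/((-1476 + 93)*707 + 3174761) = 1/(-1383*707 + 3174761) = 1/(-977781 + 3174761) = 1/2196980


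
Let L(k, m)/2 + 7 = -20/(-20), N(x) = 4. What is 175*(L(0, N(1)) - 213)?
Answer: -39375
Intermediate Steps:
L(k, m) = -12 (L(k, m) = -14 + 2*(-20/(-20)) = -14 + 2*(-20*(-1/20)) = -14 + 2*1 = -14 + 2 = -12)
175*(L(0, N(1)) - 213) = 175*(-12 - 213) = 175*(-225) = -39375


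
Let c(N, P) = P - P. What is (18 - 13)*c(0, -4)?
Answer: 0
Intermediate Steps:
c(N, P) = 0
(18 - 13)*c(0, -4) = (18 - 13)*0 = 5*0 = 0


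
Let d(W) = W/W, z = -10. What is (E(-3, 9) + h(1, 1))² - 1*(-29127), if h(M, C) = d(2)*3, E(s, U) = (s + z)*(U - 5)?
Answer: 31528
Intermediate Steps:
d(W) = 1
E(s, U) = (-10 + s)*(-5 + U) (E(s, U) = (s - 10)*(U - 5) = (-10 + s)*(-5 + U))
h(M, C) = 3 (h(M, C) = 1*3 = 3)
(E(-3, 9) + h(1, 1))² - 1*(-29127) = ((50 - 10*9 - 5*(-3) + 9*(-3)) + 3)² - 1*(-29127) = ((50 - 90 + 15 - 27) + 3)² + 29127 = (-52 + 3)² + 29127 = (-49)² + 29127 = 2401 + 29127 = 31528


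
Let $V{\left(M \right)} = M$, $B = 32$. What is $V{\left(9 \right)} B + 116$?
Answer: $404$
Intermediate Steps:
$V{\left(9 \right)} B + 116 = 9 \cdot 32 + 116 = 288 + 116 = 404$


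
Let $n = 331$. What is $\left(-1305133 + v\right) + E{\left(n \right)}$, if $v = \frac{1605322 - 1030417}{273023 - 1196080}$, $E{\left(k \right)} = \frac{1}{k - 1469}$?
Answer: $- \frac{1370963083664125}{1050438866} \approx -1.3051 \cdot 10^{6}$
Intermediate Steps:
$E{\left(k \right)} = \frac{1}{-1469 + k}$
$v = - \frac{574905}{923057}$ ($v = \frac{574905}{-923057} = 574905 \left(- \frac{1}{923057}\right) = - \frac{574905}{923057} \approx -0.62283$)
$\left(-1305133 + v\right) + E{\left(n \right)} = \left(-1305133 - \frac{574905}{923057}\right) + \frac{1}{-1469 + 331} = - \frac{1204712726486}{923057} + \frac{1}{-1138} = - \frac{1204712726486}{923057} - \frac{1}{1138} = - \frac{1370963083664125}{1050438866}$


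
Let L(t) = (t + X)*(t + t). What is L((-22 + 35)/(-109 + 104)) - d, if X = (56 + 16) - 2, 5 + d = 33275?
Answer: -840512/25 ≈ -33621.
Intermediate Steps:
d = 33270 (d = -5 + 33275 = 33270)
X = 70 (X = 72 - 2 = 70)
L(t) = 2*t*(70 + t) (L(t) = (t + 70)*(t + t) = (70 + t)*(2*t) = 2*t*(70 + t))
L((-22 + 35)/(-109 + 104)) - d = 2*((-22 + 35)/(-109 + 104))*(70 + (-22 + 35)/(-109 + 104)) - 1*33270 = 2*(13/(-5))*(70 + 13/(-5)) - 33270 = 2*(13*(-1/5))*(70 + 13*(-1/5)) - 33270 = 2*(-13/5)*(70 - 13/5) - 33270 = 2*(-13/5)*(337/5) - 33270 = -8762/25 - 33270 = -840512/25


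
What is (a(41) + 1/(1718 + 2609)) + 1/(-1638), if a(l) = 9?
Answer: 63785945/7087626 ≈ 8.9996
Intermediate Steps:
(a(41) + 1/(1718 + 2609)) + 1/(-1638) = (9 + 1/(1718 + 2609)) + 1/(-1638) = (9 + 1/4327) - 1/1638 = 38944/4327 - 1/1638 = 63785945/7087626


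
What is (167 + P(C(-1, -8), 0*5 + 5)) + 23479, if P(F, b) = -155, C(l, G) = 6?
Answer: 23491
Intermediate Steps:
(167 + P(C(-1, -8), 0*5 + 5)) + 23479 = (167 - 155) + 23479 = 12 + 23479 = 23491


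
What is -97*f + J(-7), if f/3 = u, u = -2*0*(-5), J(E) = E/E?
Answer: 1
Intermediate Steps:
J(E) = 1
u = 0 (u = 0*(-5) = 0)
f = 0 (f = 3*0 = 0)
-97*f + J(-7) = -97*0 + 1 = 0 + 1 = 1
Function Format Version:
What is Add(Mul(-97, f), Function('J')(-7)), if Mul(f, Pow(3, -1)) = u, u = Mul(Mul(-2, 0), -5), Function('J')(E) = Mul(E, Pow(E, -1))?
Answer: 1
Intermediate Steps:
Function('J')(E) = 1
u = 0 (u = Mul(0, -5) = 0)
f = 0 (f = Mul(3, 0) = 0)
Add(Mul(-97, f), Function('J')(-7)) = Add(Mul(-97, 0), 1) = Add(0, 1) = 1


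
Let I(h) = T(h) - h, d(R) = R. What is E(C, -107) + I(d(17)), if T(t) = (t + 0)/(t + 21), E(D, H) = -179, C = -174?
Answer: -7431/38 ≈ -195.55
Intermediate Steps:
T(t) = t/(21 + t)
I(h) = -h + h/(21 + h) (I(h) = h/(21 + h) - h = -h + h/(21 + h))
E(C, -107) + I(d(17)) = -179 + 17*(-20 - 1*17)/(21 + 17) = -179 + 17*(-20 - 17)/38 = -179 + 17*(1/38)*(-37) = -179 - 629/38 = -7431/38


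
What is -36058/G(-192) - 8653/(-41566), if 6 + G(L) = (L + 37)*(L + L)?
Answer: -70272299/176697066 ≈ -0.39770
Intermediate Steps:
G(L) = -6 + 2*L*(37 + L) (G(L) = -6 + (L + 37)*(L + L) = -6 + (37 + L)*(2*L) = -6 + 2*L*(37 + L))
-36058/G(-192) - 8653/(-41566) = -36058/(-6 + 2*(-192)² + 74*(-192)) - 8653/(-41566) = -36058/(-6 + 2*36864 - 14208) - 8653*(-1/41566) = -36058/(-6 + 73728 - 14208) + 8653/41566 = -36058/59514 + 8653/41566 = -36058*1/59514 + 8653/41566 = -18029/29757 + 8653/41566 = -70272299/176697066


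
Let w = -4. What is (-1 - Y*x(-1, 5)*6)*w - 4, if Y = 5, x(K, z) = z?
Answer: 600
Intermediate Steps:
(-1 - Y*x(-1, 5)*6)*w - 4 = (-1 - 5*5*6)*(-4) - 4 = (-1 - 25*6)*(-4) - 4 = (-1 - 1*150)*(-4) - 4 = (-1 - 150)*(-4) - 4 = -151*(-4) - 4 = 604 - 4 = 600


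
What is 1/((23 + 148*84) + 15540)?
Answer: 1/27995 ≈ 3.5721e-5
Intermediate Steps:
1/((23 + 148*84) + 15540) = 1/((23 + 12432) + 15540) = 1/(12455 + 15540) = 1/27995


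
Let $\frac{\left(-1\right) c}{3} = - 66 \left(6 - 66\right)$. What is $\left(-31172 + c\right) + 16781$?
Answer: $-26271$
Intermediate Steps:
$c = -11880$ ($c = - 3 \left(- 66 \left(6 - 66\right)\right) = - 3 \left(\left(-66\right) \left(-60\right)\right) = \left(-3\right) 3960 = -11880$)
$\left(-31172 + c\right) + 16781 = \left(-31172 - 11880\right) + 16781 = -43052 + 16781 = -26271$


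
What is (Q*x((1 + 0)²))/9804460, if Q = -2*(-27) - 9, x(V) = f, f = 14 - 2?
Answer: 27/490223 ≈ 5.5077e-5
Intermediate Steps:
f = 12
x(V) = 12
Q = 45 (Q = 54 - 9 = 45)
(Q*x((1 + 0)²))/9804460 = (45*12)/9804460 = 540*(1/9804460) = 27/490223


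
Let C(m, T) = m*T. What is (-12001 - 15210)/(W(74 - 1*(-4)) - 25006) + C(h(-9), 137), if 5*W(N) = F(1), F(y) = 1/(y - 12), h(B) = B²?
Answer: 15263544712/1375331 ≈ 11098.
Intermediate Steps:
F(y) = 1/(-12 + y)
W(N) = -1/55 (W(N) = 1/(5*(-12 + 1)) = (⅕)/(-11) = (⅕)*(-1/11) = -1/55)
C(m, T) = T*m
(-12001 - 15210)/(W(74 - 1*(-4)) - 25006) + C(h(-9), 137) = (-12001 - 15210)/(-1/55 - 25006) + 137*(-9)² = -27211/(-1375331/55) + 137*81 = -27211*(-55/1375331) + 11097 = 1496605/1375331 + 11097 = 15263544712/1375331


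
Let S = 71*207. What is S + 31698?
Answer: 46395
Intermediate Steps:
S = 14697
S + 31698 = 14697 + 31698 = 46395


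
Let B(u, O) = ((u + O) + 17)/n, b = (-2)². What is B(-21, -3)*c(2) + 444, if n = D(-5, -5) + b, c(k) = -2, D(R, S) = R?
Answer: 430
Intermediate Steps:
b = 4
n = -1 (n = -5 + 4 = -1)
B(u, O) = -17 - O - u (B(u, O) = ((u + O) + 17)/(-1) = ((O + u) + 17)*(-1) = (17 + O + u)*(-1) = -17 - O - u)
B(-21, -3)*c(2) + 444 = (-17 - 1*(-3) - 1*(-21))*(-2) + 444 = (-17 + 3 + 21)*(-2) + 444 = 7*(-2) + 444 = -14 + 444 = 430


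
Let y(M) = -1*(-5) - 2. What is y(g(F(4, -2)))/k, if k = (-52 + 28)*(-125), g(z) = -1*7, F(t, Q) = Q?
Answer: 1/1000 ≈ 0.0010000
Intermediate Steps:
g(z) = -7
y(M) = 3 (y(M) = 5 - 2 = 3)
k = 3000 (k = -24*(-125) = 3000)
y(g(F(4, -2)))/k = 3/3000 = 3*(1/3000) = 1/1000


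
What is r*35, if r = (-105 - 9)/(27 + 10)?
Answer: -3990/37 ≈ -107.84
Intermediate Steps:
r = -114/37 ≈ -3.0811
r*35 = -114/37*35 = -3990/37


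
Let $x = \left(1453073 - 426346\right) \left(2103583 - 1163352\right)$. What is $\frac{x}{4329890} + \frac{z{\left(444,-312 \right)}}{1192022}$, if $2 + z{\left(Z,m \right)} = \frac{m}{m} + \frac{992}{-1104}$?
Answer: $\frac{19850110064241009194}{89032841373255} \approx 2.2295 \cdot 10^{5}$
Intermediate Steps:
$z{\left(Z,m \right)} = - \frac{131}{69}$ ($z{\left(Z,m \right)} = -2 + \left(\frac{m}{m} + \frac{992}{-1104}\right) = -2 + \left(1 + 992 \left(- \frac{1}{1104}\right)\right) = -2 + \left(1 - \frac{62}{69}\right) = -2 + \frac{7}{69} = - \frac{131}{69}$)
$x = 965360553937$ ($x = 1026727 \cdot 940231 = 965360553937$)
$\frac{x}{4329890} + \frac{z{\left(444,-312 \right)}}{1192022} = \frac{965360553937}{4329890} - \frac{131}{69 \cdot 1192022} = 965360553937 \cdot \frac{1}{4329890} - \frac{131}{82249518} = \frac{965360553937}{4329890} - \frac{131}{82249518} = \frac{19850110064241009194}{89032841373255}$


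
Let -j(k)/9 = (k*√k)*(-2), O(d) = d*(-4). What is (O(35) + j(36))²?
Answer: 14047504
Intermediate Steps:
O(d) = -4*d
j(k) = 18*k^(3/2) (j(k) = -9*k*√k*(-2) = -9*k^(3/2)*(-2) = -(-18)*k^(3/2) = 18*k^(3/2))
(O(35) + j(36))² = (-4*35 + 18*36^(3/2))² = (-140 + 18*216)² = (-140 + 3888)² = 3748² = 14047504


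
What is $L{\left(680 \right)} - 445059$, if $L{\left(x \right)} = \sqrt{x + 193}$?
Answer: $-445059 + 3 \sqrt{97} \approx -4.4503 \cdot 10^{5}$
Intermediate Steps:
$L{\left(x \right)} = \sqrt{193 + x}$
$L{\left(680 \right)} - 445059 = \sqrt{193 + 680} - 445059 = \sqrt{873} - 445059 = 3 \sqrt{97} - 445059 = -445059 + 3 \sqrt{97}$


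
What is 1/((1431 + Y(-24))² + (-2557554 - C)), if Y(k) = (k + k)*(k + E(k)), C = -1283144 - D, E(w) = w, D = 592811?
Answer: 1/13268626 ≈ 7.5366e-8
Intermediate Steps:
C = -1875955 (C = -1283144 - 1*592811 = -1283144 - 592811 = -1875955)
Y(k) = 4*k² (Y(k) = (k + k)*(k + k) = (2*k)*(2*k) = 4*k²)
1/((1431 + Y(-24))² + (-2557554 - C)) = 1/((1431 + 4*(-24)²)² + (-2557554 - 1*(-1875955))) = 1/((1431 + 4*576)² + (-2557554 + 1875955)) = 1/((1431 + 2304)² - 681599) = 1/(3735² - 681599) = 1/(13950225 - 681599) = 1/13268626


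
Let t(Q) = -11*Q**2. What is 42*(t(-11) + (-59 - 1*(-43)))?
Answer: -56574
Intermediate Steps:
42*(t(-11) + (-59 - 1*(-43))) = 42*(-11*(-11)**2 + (-59 - 1*(-43))) = 42*(-11*121 + (-59 + 43)) = 42*(-1331 - 16) = 42*(-1347) = -56574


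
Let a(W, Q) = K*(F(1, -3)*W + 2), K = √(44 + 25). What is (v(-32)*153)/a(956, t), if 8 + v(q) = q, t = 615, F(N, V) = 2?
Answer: -340*√69/7337 ≈ -0.38493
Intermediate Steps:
K = √69 ≈ 8.3066
v(q) = -8 + q
a(W, Q) = √69*(2 + 2*W) (a(W, Q) = √69*(2*W + 2) = √69*(2 + 2*W))
(v(-32)*153)/a(956, t) = ((-8 - 32)*153)/((2*√69*(1 + 956))) = (-40*153)/((2*√69*957)) = -6120*√69/132066 = -340*√69/7337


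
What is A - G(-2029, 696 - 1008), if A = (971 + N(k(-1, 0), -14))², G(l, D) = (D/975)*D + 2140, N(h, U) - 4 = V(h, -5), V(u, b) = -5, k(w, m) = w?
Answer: 23466504/25 ≈ 9.3866e+5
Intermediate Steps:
N(h, U) = -1 (N(h, U) = 4 - 5 = -1)
G(l, D) = 2140 + D²/975 (G(l, D) = (D*(1/975))*D + 2140 = (D/975)*D + 2140 = D²/975 + 2140 = 2140 + D²/975)
A = 940900 (A = (971 - 1)² = 970² = 940900)
A - G(-2029, 696 - 1008) = 940900 - (2140 + (696 - 1008)²/975) = 940900 - (2140 + (1/975)*(-312)²) = 940900 - (2140 + (1/975)*97344) = 940900 - (2140 + 2496/25) = 940900 - 1*55996/25 = 940900 - 55996/25 = 23466504/25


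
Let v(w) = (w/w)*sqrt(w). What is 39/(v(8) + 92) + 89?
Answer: 189043/2114 - 39*sqrt(2)/4228 ≈ 89.411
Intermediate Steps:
v(w) = sqrt(w) (v(w) = 1*sqrt(w) = sqrt(w))
39/(v(8) + 92) + 89 = 39/(sqrt(8) + 92) + 89 = 39/(2*sqrt(2) + 92) + 89 = 39/(92 + 2*sqrt(2)) + 89 = 89 + 39/(92 + 2*sqrt(2))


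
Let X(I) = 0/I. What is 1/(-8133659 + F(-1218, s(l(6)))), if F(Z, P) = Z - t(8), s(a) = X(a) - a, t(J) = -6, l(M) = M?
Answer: -1/8134871 ≈ -1.2293e-7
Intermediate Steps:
X(I) = 0
s(a) = -a (s(a) = 0 - a = -a)
F(Z, P) = 6 + Z (F(Z, P) = Z - 1*(-6) = Z + 6 = 6 + Z)
1/(-8133659 + F(-1218, s(l(6)))) = 1/(-8133659 + (6 - 1218)) = 1/(-8133659 - 1212) = 1/(-8134871) = -1/8134871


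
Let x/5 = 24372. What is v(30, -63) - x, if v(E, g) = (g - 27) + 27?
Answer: -121923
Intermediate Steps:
x = 121860 (x = 5*24372 = 121860)
v(E, g) = g (v(E, g) = (-27 + g) + 27 = g)
v(30, -63) - x = -63 - 1*121860 = -63 - 121860 = -121923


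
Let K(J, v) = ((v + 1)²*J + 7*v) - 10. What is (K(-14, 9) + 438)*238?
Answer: -216342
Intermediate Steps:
K(J, v) = -10 + 7*v + J*(1 + v)² (K(J, v) = ((1 + v)²*J + 7*v) - 10 = (J*(1 + v)² + 7*v) - 10 = (7*v + J*(1 + v)²) - 10 = -10 + 7*v + J*(1 + v)²)
(K(-14, 9) + 438)*238 = ((-10 + 7*9 - 14*(1 + 9)²) + 438)*238 = ((-10 + 63 - 14*10²) + 438)*238 = ((-10 + 63 - 14*100) + 438)*238 = ((-10 + 63 - 1400) + 438)*238 = (-1347 + 438)*238 = -909*238 = -216342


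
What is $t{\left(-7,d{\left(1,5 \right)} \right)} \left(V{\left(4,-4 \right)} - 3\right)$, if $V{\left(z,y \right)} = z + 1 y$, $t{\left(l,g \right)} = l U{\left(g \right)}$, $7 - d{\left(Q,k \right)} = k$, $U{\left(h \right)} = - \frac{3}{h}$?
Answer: $- \frac{63}{2} \approx -31.5$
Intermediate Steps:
$d{\left(Q,k \right)} = 7 - k$
$t{\left(l,g \right)} = - \frac{3 l}{g}$ ($t{\left(l,g \right)} = l \left(- \frac{3}{g}\right) = - \frac{3 l}{g}$)
$V{\left(z,y \right)} = y + z$ ($V{\left(z,y \right)} = z + y = y + z$)
$t{\left(-7,d{\left(1,5 \right)} \right)} \left(V{\left(4,-4 \right)} - 3\right) = \left(-3\right) \left(-7\right) \frac{1}{7 - 5} \left(\left(-4 + 4\right) - 3\right) = \left(-3\right) \left(-7\right) \frac{1}{7 - 5} \left(0 - 3\right) = \left(-3\right) \left(-7\right) \frac{1}{2} \left(-3\right) = \frac{21}{2} \left(-3\right) = - \frac{63}{2}$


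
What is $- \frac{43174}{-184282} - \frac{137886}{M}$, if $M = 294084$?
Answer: $- \frac{151346729}{645171282} \approx -0.23458$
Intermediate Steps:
$- \frac{43174}{-184282} - \frac{137886}{M} = - \frac{43174}{-184282} - \frac{137886}{294084} = \left(-43174\right) \left(- \frac{1}{184282}\right) - \frac{3283}{7002} = \frac{21587}{92141} - \frac{3283}{7002} = - \frac{151346729}{645171282}$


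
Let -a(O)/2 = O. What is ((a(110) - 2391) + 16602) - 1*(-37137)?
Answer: 51128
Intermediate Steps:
a(O) = -2*O
((a(110) - 2391) + 16602) - 1*(-37137) = ((-2*110 - 2391) + 16602) - 1*(-37137) = ((-220 - 2391) + 16602) + 37137 = (-2611 + 16602) + 37137 = 13991 + 37137 = 51128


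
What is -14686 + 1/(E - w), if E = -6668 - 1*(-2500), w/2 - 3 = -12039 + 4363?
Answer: -164160107/11178 ≈ -14686.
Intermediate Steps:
w = -15346 (w = 6 + 2*(-12039 + 4363) = 6 + 2*(-7676) = 6 - 15352 = -15346)
E = -4168 (E = -6668 + 2500 = -4168)
-14686 + 1/(E - w) = -14686 + 1/(-4168 - 1*(-15346)) = -14686 + 1/(-4168 + 15346) = -14686 + 1/11178 = -164160107/11178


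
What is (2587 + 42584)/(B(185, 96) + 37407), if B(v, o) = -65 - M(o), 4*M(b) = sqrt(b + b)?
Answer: 843387741/697212476 + 45171*sqrt(3)/697212476 ≈ 1.2098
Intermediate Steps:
M(b) = sqrt(2)*sqrt(b)/4 (M(b) = sqrt(b + b)/4 = sqrt(2*b)/4 = (sqrt(2)*sqrt(b))/4 = sqrt(2)*sqrt(b)/4)
B(v, o) = -65 - sqrt(2)*sqrt(o)/4
(2587 + 42584)/(B(185, 96) + 37407) = (2587 + 42584)/((-65 - sqrt(2)*sqrt(96)/4) + 37407) = 45171/((-65 - sqrt(2)*4*sqrt(6)/4) + 37407) = 45171/((-65 - 2*sqrt(3)) + 37407) = 45171/(37342 - 2*sqrt(3))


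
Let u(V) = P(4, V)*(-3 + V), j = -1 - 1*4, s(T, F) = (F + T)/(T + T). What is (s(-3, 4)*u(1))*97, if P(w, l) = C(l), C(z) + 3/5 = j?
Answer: -2716/15 ≈ -181.07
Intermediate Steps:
s(T, F) = (F + T)/(2*T) (s(T, F) = (F + T)/((2*T)) = (F + T)*(1/(2*T)) = (F + T)/(2*T))
j = -5 (j = -1 - 4 = -5)
C(z) = -28/5 (C(z) = -3/5 - 5 = -28/5)
P(w, l) = -28/5
u(V) = 84/5 - 28*V/5 (u(V) = -28*(-3 + V)/5 = 84/5 - 28*V/5)
(s(-3, 4)*u(1))*97 = (((1/2)*(4 - 3)/(-3))*(84/5 - 28/5*1))*97 = (((1/2)*(-1/3)*1)*(84/5 - 28/5))*97 = -1/6*56/5*97 = -28/15*97 = -2716/15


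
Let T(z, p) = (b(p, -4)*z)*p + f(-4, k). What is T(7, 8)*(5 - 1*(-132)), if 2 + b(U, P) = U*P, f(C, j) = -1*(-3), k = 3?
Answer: -260437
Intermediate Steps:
f(C, j) = 3
b(U, P) = -2 + P*U (b(U, P) = -2 + U*P = -2 + P*U)
T(z, p) = 3 + p*z*(-2 - 4*p) (T(z, p) = ((-2 - 4*p)*z)*p + 3 = (z*(-2 - 4*p))*p + 3 = p*z*(-2 - 4*p) + 3 = 3 + p*z*(-2 - 4*p))
T(7, 8)*(5 - 1*(-132)) = (3 - 2*8*7*(1 + 2*8))*(5 - 1*(-132)) = (3 - 2*8*7*(1 + 16))*(5 + 132) = (3 - 2*8*7*17)*137 = (3 - 1904)*137 = -1901*137 = -260437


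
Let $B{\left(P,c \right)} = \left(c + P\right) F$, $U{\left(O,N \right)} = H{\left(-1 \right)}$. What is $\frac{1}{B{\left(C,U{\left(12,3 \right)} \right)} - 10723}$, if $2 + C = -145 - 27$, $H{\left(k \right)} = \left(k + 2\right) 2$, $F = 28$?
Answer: $- \frac{1}{15539} \approx -6.4354 \cdot 10^{-5}$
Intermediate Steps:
$H{\left(k \right)} = 4 + 2 k$ ($H{\left(k \right)} = \left(2 + k\right) 2 = 4 + 2 k$)
$U{\left(O,N \right)} = 2$ ($U{\left(O,N \right)} = 4 + 2 \left(-1\right) = 4 - 2 = 2$)
$C = -174$ ($C = -2 - 172 = -174$)
$B{\left(P,c \right)} = 28 P + 28 c$ ($B{\left(P,c \right)} = \left(c + P\right) 28 = \left(P + c\right) 28 = 28 P + 28 c$)
$\frac{1}{B{\left(C,U{\left(12,3 \right)} \right)} - 10723} = \frac{1}{\left(28 \left(-174\right) + 28 \cdot 2\right) - 10723} = \frac{1}{\left(-4872 + 56\right) - 10723} = \frac{1}{-4816 - 10723} = \frac{1}{-15539} = - \frac{1}{15539}$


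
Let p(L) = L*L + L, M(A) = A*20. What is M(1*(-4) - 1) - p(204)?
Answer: -41920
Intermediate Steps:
M(A) = 20*A
p(L) = L + L² (p(L) = L² + L = L + L²)
M(1*(-4) - 1) - p(204) = 20*(1*(-4) - 1) - 204*(1 + 204) = 20*(-4 - 1) - 204*205 = 20*(-5) - 1*41820 = -100 - 41820 = -41920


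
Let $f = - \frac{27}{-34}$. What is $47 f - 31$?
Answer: $\frac{215}{34} \approx 6.3235$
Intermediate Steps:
$f = \frac{27}{34}$ ($f = \left(-27\right) \left(- \frac{1}{34}\right) = \frac{27}{34} \approx 0.79412$)
$47 f - 31 = 47 \cdot \frac{27}{34} - 31 = \frac{1269}{34} - 31 = \frac{215}{34}$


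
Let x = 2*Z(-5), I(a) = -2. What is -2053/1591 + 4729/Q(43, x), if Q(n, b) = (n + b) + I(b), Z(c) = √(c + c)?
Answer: 304944186/2738111 - 9458*I*√10/1721 ≈ 111.37 - 17.379*I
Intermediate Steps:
Z(c) = √2*√c (Z(c) = √(2*c) = √2*√c)
x = 2*I*√10 (x = 2*(√2*√(-5)) = 2*(√2*(I*√5)) = 2*(I*√10) = 2*I*√10 ≈ 6.3246*I)
Q(n, b) = -2 + b + n (Q(n, b) = (n + b) - 2 = (b + n) - 2 = -2 + b + n)
-2053/1591 + 4729/Q(43, x) = -2053/1591 + 4729/(-2 + 2*I*√10 + 43) = -2053*1/1591 + 4729/(41 + 2*I*√10) = -2053/1591 + 4729/(41 + 2*I*√10)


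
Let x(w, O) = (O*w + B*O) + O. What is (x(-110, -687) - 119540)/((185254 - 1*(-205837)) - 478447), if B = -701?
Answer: -218465/43678 ≈ -5.0017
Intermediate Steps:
x(w, O) = -700*O + O*w (x(w, O) = (O*w - 701*O) + O = (-701*O + O*w) + O = -700*O + O*w)
(x(-110, -687) - 119540)/((185254 - 1*(-205837)) - 478447) = (-687*(-700 - 110) - 119540)/((185254 - 1*(-205837)) - 478447) = (-687*(-810) - 119540)/((185254 + 205837) - 478447) = (556470 - 119540)/(391091 - 478447) = 436930/(-87356) = 436930*(-1/87356) = -218465/43678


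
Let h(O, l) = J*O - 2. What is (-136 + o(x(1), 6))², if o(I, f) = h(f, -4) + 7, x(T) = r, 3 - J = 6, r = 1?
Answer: 22201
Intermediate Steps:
J = -3 (J = 3 - 1*6 = 3 - 6 = -3)
h(O, l) = -2 - 3*O (h(O, l) = -3*O - 2 = -2 - 3*O)
x(T) = 1
o(I, f) = 5 - 3*f (o(I, f) = (-2 - 3*f) + 7 = 5 - 3*f)
(-136 + o(x(1), 6))² = (-136 + (5 - 3*6))² = (-136 + (5 - 18))² = (-136 - 13)² = (-149)² = 22201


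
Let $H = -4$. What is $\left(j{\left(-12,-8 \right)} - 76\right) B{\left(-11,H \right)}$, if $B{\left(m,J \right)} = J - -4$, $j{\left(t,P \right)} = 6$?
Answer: $0$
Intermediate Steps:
$B{\left(m,J \right)} = 4 + J$ ($B{\left(m,J \right)} = J + 4 = 4 + J$)
$\left(j{\left(-12,-8 \right)} - 76\right) B{\left(-11,H \right)} = \left(6 - 76\right) \left(4 - 4\right) = \left(-70\right) 0 = 0$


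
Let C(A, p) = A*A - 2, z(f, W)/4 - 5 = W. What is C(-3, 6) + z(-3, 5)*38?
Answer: 1527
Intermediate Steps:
z(f, W) = 20 + 4*W
C(A, p) = -2 + A² (C(A, p) = A² - 2 = -2 + A²)
C(-3, 6) + z(-3, 5)*38 = (-2 + (-3)²) + (20 + 4*5)*38 = (-2 + 9) + (20 + 20)*38 = 7 + 40*38 = 7 + 1520 = 1527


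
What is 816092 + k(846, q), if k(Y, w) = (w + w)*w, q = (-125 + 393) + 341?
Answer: 1557854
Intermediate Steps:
q = 609 (q = 268 + 341 = 609)
k(Y, w) = 2*w² (k(Y, w) = (2*w)*w = 2*w²)
816092 + k(846, q) = 816092 + 2*609² = 816092 + 2*370881 = 816092 + 741762 = 1557854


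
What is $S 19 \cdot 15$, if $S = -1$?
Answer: $-285$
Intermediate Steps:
$S 19 \cdot 15 = \left(-1\right) 19 \cdot 15 = \left(-19\right) 15 = -285$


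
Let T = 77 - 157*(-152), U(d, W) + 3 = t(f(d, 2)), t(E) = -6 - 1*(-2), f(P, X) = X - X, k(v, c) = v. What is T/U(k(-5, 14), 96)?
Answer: -23941/7 ≈ -3420.1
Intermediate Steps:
f(P, X) = 0
t(E) = -4 (t(E) = -6 + 2 = -4)
U(d, W) = -7 (U(d, W) = -3 - 4 = -7)
T = 23941 (T = 77 + 23864 = 23941)
T/U(k(-5, 14), 96) = 23941/(-7) = 23941*(-⅐) = -23941/7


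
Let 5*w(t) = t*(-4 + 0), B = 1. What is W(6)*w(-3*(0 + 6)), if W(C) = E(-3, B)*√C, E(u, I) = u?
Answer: -216*√6/5 ≈ -105.82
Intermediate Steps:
w(t) = -4*t/5 (w(t) = (t*(-4 + 0))/5 = (t*(-4))/5 = (-4*t)/5 = -4*t/5)
W(C) = -3*√C
W(6)*w(-3*(0 + 6)) = (-3*√6)*(-(-12)*(0 + 6)/5) = (-3*√6)*(-(-12)*6/5) = (-3*√6)*(-⅘*(-18)) = -3*√6*(72/5) = -216*√6/5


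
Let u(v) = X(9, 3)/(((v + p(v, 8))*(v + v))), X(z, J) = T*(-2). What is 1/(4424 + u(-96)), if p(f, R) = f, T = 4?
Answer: 4608/20385791 ≈ 0.00022604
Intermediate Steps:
X(z, J) = -8 (X(z, J) = 4*(-2) = -8)
u(v) = -2/v² (u(v) = -8/(v + v)² = -8*1/(4*v²) = -2/v²)
1/(4424 + u(-96)) = 1/(4424 - 2/(-96)²) = 1/(4424 - 2*1/9216) = 1/(4424 - 1/4608) = 1/(20385791/4608) = 4608/20385791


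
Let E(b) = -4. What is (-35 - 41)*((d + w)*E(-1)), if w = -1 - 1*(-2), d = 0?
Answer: 304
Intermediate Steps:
w = 1 (w = -1 + 2 = 1)
(-35 - 41)*((d + w)*E(-1)) = (-35 - 41)*((0 + 1)*(-4)) = -76*(-4) = 304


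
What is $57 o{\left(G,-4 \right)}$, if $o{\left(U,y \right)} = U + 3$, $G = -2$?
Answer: $57$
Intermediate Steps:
$o{\left(U,y \right)} = 3 + U$
$57 o{\left(G,-4 \right)} = 57 \left(3 - 2\right) = 57 \cdot 1 = 57$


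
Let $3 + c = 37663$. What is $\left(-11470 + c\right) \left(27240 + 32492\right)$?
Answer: $1564381080$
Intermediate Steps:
$c = 37660$ ($c = -3 + 37663 = 37660$)
$\left(-11470 + c\right) \left(27240 + 32492\right) = \left(-11470 + 37660\right) \left(27240 + 32492\right) = 26190 \cdot 59732 = 1564381080$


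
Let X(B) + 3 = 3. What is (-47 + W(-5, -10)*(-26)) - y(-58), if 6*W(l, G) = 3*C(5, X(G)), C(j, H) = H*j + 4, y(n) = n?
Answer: -41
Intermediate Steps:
X(B) = 0 (X(B) = -3 + 3 = 0)
C(j, H) = 4 + H*j
W(l, G) = 2 (W(l, G) = (3*(4 + 0*5))/6 = (3*(4 + 0))/6 = (3*4)/6 = (⅙)*12 = 2)
(-47 + W(-5, -10)*(-26)) - y(-58) = (-47 + 2*(-26)) - 1*(-58) = (-47 - 52) + 58 = -99 + 58 = -41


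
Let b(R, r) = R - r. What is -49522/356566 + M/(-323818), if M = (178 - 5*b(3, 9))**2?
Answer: -7865646605/28865622247 ≈ -0.27249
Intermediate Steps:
M = 43264 (M = (178 - 5*(3 - 1*9))**2 = (178 - 5*(3 - 9))**2 = (178 - 5*(-6))**2 = (178 + 30)**2 = 208**2 = 43264)
-49522/356566 + M/(-323818) = -49522/356566 + 43264/(-323818) = -49522*1/356566 + 43264*(-1/323818) = -24761/178283 - 21632/161909 = -7865646605/28865622247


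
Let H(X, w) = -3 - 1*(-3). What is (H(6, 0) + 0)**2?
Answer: 0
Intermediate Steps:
H(X, w) = 0 (H(X, w) = -3 + 3 = 0)
(H(6, 0) + 0)**2 = (0 + 0)**2 = 0**2 = 0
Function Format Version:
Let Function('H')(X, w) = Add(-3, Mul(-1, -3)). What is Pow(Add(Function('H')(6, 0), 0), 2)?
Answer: 0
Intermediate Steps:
Function('H')(X, w) = 0 (Function('H')(X, w) = Add(-3, 3) = 0)
Pow(Add(Function('H')(6, 0), 0), 2) = Pow(Add(0, 0), 2) = Pow(0, 2) = 0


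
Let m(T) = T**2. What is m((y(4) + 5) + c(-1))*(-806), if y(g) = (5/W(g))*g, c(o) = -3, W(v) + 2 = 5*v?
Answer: -631904/81 ≈ -7801.3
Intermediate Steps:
W(v) = -2 + 5*v
y(g) = 5*g/(-2 + 5*g) (y(g) = (5/(-2 + 5*g))*g = 5*g/(-2 + 5*g))
m((y(4) + 5) + c(-1))*(-806) = ((5*4/(-2 + 5*4) + 5) - 3)**2*(-806) = ((5*4/(-2 + 20) + 5) - 3)**2*(-806) = ((5*4/18 + 5) - 3)**2*(-806) = ((5*4*(1/18) + 5) - 3)**2*(-806) = ((10/9 + 5) - 3)**2*(-806) = (55/9 - 3)**2*(-806) = (28/9)**2*(-806) = (784/81)*(-806) = -631904/81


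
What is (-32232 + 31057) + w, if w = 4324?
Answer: 3149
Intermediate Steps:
(-32232 + 31057) + w = (-32232 + 31057) + 4324 = -1175 + 4324 = 3149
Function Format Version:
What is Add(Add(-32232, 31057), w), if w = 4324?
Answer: 3149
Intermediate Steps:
Add(Add(-32232, 31057), w) = Add(Add(-32232, 31057), 4324) = Add(-1175, 4324) = 3149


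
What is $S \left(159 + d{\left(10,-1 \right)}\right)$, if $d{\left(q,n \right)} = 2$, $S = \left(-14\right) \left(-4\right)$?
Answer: $9016$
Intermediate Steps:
$S = 56$
$S \left(159 + d{\left(10,-1 \right)}\right) = 56 \left(159 + 2\right) = 56 \cdot 161 = 9016$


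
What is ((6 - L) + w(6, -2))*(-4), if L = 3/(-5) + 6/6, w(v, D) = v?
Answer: -232/5 ≈ -46.400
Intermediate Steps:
L = ⅖ (L = 3*(-⅕) + 6*(⅙) = -⅗ + 1 = ⅖ ≈ 0.40000)
((6 - L) + w(6, -2))*(-4) = ((6 - 1*⅖) + 6)*(-4) = ((6 - ⅖) + 6)*(-4) = (28/5 + 6)*(-4) = (58/5)*(-4) = -232/5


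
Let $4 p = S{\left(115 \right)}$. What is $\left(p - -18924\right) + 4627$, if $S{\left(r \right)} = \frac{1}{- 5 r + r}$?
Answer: $\frac{43333839}{1840} \approx 23551.0$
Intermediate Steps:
$S{\left(r \right)} = - \frac{1}{4 r}$ ($S{\left(r \right)} = \frac{1}{\left(-4\right) r} = - \frac{1}{4 r}$)
$p = - \frac{1}{1840}$ ($p = \frac{\left(- \frac{1}{4}\right) \frac{1}{115}}{4} = \frac{1}{4} \left(- \frac{1}{460}\right) = - \frac{1}{1840} \approx -0.00054348$)
$\left(p - -18924\right) + 4627 = \left(- \frac{1}{1840} - -18924\right) + 4627 = \left(- \frac{1}{1840} + 18924\right) + 4627 = \frac{34820159}{1840} + 4627 = \frac{43333839}{1840}$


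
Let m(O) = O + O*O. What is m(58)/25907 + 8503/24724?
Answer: 6222301/13071932 ≈ 0.47600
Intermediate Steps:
m(O) = O + O**2
m(58)/25907 + 8503/24724 = (58*(1 + 58))/25907 + 8503/24724 = (58*59)*(1/25907) + 8503*(1/24724) = 3422*(1/25907) + 8503/24724 = 3422/25907 + 8503/24724 = 6222301/13071932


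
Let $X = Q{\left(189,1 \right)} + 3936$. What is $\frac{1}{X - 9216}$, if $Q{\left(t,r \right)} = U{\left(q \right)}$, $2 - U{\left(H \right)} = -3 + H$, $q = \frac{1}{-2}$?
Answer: $- \frac{2}{10549} \approx -0.00018959$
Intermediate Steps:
$q = - \frac{1}{2} \approx -0.5$
$U{\left(H \right)} = 5 - H$ ($U{\left(H \right)} = 2 - \left(-3 + H\right) = 5 - H$)
$Q{\left(t,r \right)} = \frac{11}{2}$ ($Q{\left(t,r \right)} = 5 - - \frac{1}{2} = 5 + \frac{1}{2} = \frac{11}{2}$)
$X = \frac{7883}{2}$ ($X = \frac{11}{2} + 3936 = \frac{7883}{2} \approx 3941.5$)
$\frac{1}{X - 9216} = \frac{1}{\frac{7883}{2} - 9216} = \frac{1}{- \frac{10549}{2}} = - \frac{2}{10549}$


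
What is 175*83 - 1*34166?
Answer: -19641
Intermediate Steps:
175*83 - 1*34166 = 14525 - 34166 = -19641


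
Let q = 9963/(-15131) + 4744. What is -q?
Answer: -71771501/15131 ≈ -4743.3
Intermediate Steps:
q = 71771501/15131 (q = 9963*(-1/15131) + 4744 = -9963/15131 + 4744 = 71771501/15131 ≈ 4743.3)
-q = -1*71771501/15131 = -71771501/15131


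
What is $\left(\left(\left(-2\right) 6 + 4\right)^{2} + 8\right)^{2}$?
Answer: $5184$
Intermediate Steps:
$\left(\left(\left(-2\right) 6 + 4\right)^{2} + 8\right)^{2} = \left(\left(-12 + 4\right)^{2} + 8\right)^{2} = \left(\left(-8\right)^{2} + 8\right)^{2} = \left(64 + 8\right)^{2} = 72^{2} = 5184$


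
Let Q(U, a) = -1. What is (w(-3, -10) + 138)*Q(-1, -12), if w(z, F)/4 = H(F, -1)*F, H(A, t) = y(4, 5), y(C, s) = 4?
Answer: 22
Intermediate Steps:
H(A, t) = 4
w(z, F) = 16*F (w(z, F) = 4*(4*F) = 16*F)
(w(-3, -10) + 138)*Q(-1, -12) = (16*(-10) + 138)*(-1) = (-160 + 138)*(-1) = -22*(-1) = 22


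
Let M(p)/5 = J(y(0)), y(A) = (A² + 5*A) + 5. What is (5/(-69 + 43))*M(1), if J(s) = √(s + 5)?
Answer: -25*√10/26 ≈ -3.0407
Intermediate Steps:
y(A) = 5 + A² + 5*A
J(s) = √(5 + s)
M(p) = 5*√10 (M(p) = 5*√(5 + (5 + 0² + 5*0)) = 5*√(5 + (5 + 0 + 0)) = 5*√(5 + 5) = 5*√10)
(5/(-69 + 43))*M(1) = (5/(-69 + 43))*(5*√10) = (5/(-26))*(5*√10) = (5*(-1/26))*(5*√10) = -25*√10/26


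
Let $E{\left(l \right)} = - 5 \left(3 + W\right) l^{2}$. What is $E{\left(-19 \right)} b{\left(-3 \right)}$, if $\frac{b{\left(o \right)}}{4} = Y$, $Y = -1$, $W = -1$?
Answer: $14440$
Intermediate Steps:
$b{\left(o \right)} = -4$ ($b{\left(o \right)} = 4 \left(-1\right) = -4$)
$E{\left(l \right)} = - 10 l^{2}$ ($E{\left(l \right)} = - 5 \left(3 - 1\right) l^{2} = \left(-5\right) 2 l^{2} = - 10 l^{2}$)
$E{\left(-19 \right)} b{\left(-3 \right)} = - 10 \left(-19\right)^{2} \left(-4\right) = \left(-10\right) 361 \left(-4\right) = \left(-3610\right) \left(-4\right) = 14440$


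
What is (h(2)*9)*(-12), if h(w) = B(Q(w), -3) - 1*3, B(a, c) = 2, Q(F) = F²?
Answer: 108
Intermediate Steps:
h(w) = -1 (h(w) = 2 - 1*3 = 2 - 3 = -1)
(h(2)*9)*(-12) = -1*9*(-12) = -9*(-12) = 108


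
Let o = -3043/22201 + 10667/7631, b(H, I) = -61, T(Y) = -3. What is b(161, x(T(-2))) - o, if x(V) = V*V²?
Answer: -10547962625/169415831 ≈ -62.261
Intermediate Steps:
x(V) = V³
o = 213596934/169415831 (o = -3043*1/22201 + 10667*(1/7631) = -3043/22201 + 10667/7631 = 213596934/169415831 ≈ 1.2608)
b(161, x(T(-2))) - o = -61 - 1*213596934/169415831 = -61 - 213596934/169415831 = -10547962625/169415831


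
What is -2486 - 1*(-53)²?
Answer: -5295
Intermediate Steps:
-2486 - 1*(-53)² = -2486 - 1*2809 = -2486 - 2809 = -5295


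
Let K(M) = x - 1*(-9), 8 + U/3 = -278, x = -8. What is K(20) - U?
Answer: 859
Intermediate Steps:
U = -858 (U = -24 + 3*(-278) = -24 - 834 = -858)
K(M) = 1 (K(M) = -8 - 1*(-9) = -8 + 9 = 1)
K(20) - U = 1 - 1*(-858) = 1 + 858 = 859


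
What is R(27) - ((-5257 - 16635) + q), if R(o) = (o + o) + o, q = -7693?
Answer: 29666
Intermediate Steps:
R(o) = 3*o (R(o) = 2*o + o = 3*o)
R(27) - ((-5257 - 16635) + q) = 3*27 - ((-5257 - 16635) - 7693) = 81 - (-21892 - 7693) = 81 - 1*(-29585) = 81 + 29585 = 29666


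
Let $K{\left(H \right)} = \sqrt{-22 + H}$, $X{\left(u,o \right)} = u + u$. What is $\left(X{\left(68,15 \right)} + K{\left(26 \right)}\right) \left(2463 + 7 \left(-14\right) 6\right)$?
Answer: $258750$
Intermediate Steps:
$X{\left(u,o \right)} = 2 u$
$\left(X{\left(68,15 \right)} + K{\left(26 \right)}\right) \left(2463 + 7 \left(-14\right) 6\right) = \left(2 \cdot 68 + \sqrt{-22 + 26}\right) \left(2463 + 7 \left(-14\right) 6\right) = \left(136 + \sqrt{4}\right) \left(2463 - 588\right) = \left(136 + 2\right) \left(2463 - 588\right) = 138 \cdot 1875 = 258750$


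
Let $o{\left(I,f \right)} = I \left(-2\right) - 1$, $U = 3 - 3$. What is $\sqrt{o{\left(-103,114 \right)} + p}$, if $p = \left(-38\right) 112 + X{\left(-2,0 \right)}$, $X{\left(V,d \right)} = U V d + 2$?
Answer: $i \sqrt{4049} \approx 63.632 i$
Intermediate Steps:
$U = 0$ ($U = 3 - 3 = 0$)
$o{\left(I,f \right)} = -1 - 2 I$ ($o{\left(I,f \right)} = - 2 I - 1 = -1 - 2 I$)
$X{\left(V,d \right)} = 2$ ($X{\left(V,d \right)} = 0 V d + 2 = 0 d + 2 = 0 + 2 = 2$)
$p = -4254$ ($p = \left(-38\right) 112 + 2 = -4256 + 2 = -4254$)
$\sqrt{o{\left(-103,114 \right)} + p} = \sqrt{\left(-1 - -206\right) - 4254} = \sqrt{\left(-1 + 206\right) - 4254} = \sqrt{205 - 4254} = \sqrt{-4049} = i \sqrt{4049}$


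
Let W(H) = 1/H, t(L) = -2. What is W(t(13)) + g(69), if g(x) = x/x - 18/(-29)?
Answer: 65/58 ≈ 1.1207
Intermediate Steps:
g(x) = 47/29 (g(x) = 1 - 18*(-1/29) = 1 + 18/29 = 47/29)
W(t(13)) + g(69) = 1/(-2) + 47/29 = -½ + 47/29 = 65/58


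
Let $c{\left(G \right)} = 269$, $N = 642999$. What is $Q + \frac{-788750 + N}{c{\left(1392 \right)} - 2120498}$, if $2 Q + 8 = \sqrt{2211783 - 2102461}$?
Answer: $- \frac{8335165}{2120229} + \frac{\sqrt{109322}}{2} \approx 161.39$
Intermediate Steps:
$Q = -4 + \frac{\sqrt{109322}}{2}$ ($Q = -4 + \frac{\sqrt{2211783 - 2102461}}{2} = -4 + \frac{\sqrt{109322}}{2} \approx 161.32$)
$Q + \frac{-788750 + N}{c{\left(1392 \right)} - 2120498} = \left(-4 + \frac{\sqrt{109322}}{2}\right) + \frac{-788750 + 642999}{269 - 2120498} = \left(-4 + \frac{\sqrt{109322}}{2}\right) - \frac{145751}{-2120229} = \left(-4 + \frac{\sqrt{109322}}{2}\right) - - \frac{145751}{2120229} = \left(-4 + \frac{\sqrt{109322}}{2}\right) + \frac{145751}{2120229} = - \frac{8335165}{2120229} + \frac{\sqrt{109322}}{2}$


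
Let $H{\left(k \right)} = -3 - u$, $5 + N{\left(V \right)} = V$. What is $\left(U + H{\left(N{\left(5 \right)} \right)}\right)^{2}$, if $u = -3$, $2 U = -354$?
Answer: $31329$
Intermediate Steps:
$U = -177$ ($U = \frac{1}{2} \left(-354\right) = -177$)
$N{\left(V \right)} = -5 + V$
$H{\left(k \right)} = 0$ ($H{\left(k \right)} = -3 - -3 = -3 + 3 = 0$)
$\left(U + H{\left(N{\left(5 \right)} \right)}\right)^{2} = \left(-177 + 0\right)^{2} = \left(-177\right)^{2} = 31329$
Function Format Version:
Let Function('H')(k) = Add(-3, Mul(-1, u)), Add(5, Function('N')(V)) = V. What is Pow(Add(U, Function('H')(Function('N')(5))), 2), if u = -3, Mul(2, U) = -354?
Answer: 31329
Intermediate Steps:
U = -177 (U = Mul(Rational(1, 2), -354) = -177)
Function('N')(V) = Add(-5, V)
Function('H')(k) = 0 (Function('H')(k) = Add(-3, Mul(-1, -3)) = Add(-3, 3) = 0)
Pow(Add(U, Function('H')(Function('N')(5))), 2) = Pow(Add(-177, 0), 2) = Pow(-177, 2) = 31329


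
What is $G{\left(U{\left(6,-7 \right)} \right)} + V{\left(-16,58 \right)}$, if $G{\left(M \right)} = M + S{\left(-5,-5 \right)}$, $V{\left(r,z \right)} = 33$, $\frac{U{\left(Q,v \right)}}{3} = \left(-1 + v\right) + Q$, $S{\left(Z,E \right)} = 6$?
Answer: $33$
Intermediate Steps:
$U{\left(Q,v \right)} = -3 + 3 Q + 3 v$ ($U{\left(Q,v \right)} = 3 \left(\left(-1 + v\right) + Q\right) = 3 \left(-1 + Q + v\right) = -3 + 3 Q + 3 v$)
$G{\left(M \right)} = 6 + M$ ($G{\left(M \right)} = M + 6 = 6 + M$)
$G{\left(U{\left(6,-7 \right)} \right)} + V{\left(-16,58 \right)} = \left(6 + \left(-3 + 3 \cdot 6 + 3 \left(-7\right)\right)\right) + 33 = \left(6 - 6\right) + 33 = 0 + 33 = 33$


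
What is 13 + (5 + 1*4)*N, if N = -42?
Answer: -365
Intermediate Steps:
13 + (5 + 1*4)*N = 13 + (5 + 1*4)*(-42) = 13 + (5 + 4)*(-42) = 13 + 9*(-42) = 13 - 378 = -365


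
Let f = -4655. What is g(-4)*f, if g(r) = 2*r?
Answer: 37240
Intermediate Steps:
g(-4)*f = (2*(-4))*(-4655) = -8*(-4655) = 37240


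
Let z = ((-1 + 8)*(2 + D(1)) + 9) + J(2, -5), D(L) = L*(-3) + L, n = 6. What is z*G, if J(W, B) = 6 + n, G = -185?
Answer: -3885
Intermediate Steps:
J(W, B) = 12 (J(W, B) = 6 + 6 = 12)
D(L) = -2*L (D(L) = -3*L + L = -2*L)
z = 21 (z = ((-1 + 8)*(2 - 2*1) + 9) + 12 = (7*(2 - 2) + 9) + 12 = (7*0 + 9) + 12 = (0 + 9) + 12 = 9 + 12 = 21)
z*G = 21*(-185) = -3885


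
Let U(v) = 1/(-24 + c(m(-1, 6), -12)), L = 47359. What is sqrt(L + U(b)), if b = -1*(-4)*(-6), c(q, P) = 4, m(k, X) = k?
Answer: 67*sqrt(1055)/10 ≈ 217.62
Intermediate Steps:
b = -24 (b = 4*(-6) = -24)
U(v) = -1/20 (U(v) = 1/(-24 + 4) = 1/(-20) = -1/20)
sqrt(L + U(b)) = sqrt(47359 - 1/20) = sqrt(947179/20) = 67*sqrt(1055)/10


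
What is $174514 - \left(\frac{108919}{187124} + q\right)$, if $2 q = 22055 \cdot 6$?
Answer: $\frac{20274589357}{187124} \approx 1.0835 \cdot 10^{5}$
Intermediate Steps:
$q = 66165$ ($q = \frac{22055 \cdot 6}{2} = \frac{1}{2} \cdot 132330 = 66165$)
$174514 - \left(\frac{108919}{187124} + q\right) = 174514 + \left(\frac{108919}{-187124} - 66165\right) = 174514 + \left(108919 \left(- \frac{1}{187124}\right) - 66165\right) = 174514 - \frac{12381168379}{187124} = \frac{20274589357}{187124}$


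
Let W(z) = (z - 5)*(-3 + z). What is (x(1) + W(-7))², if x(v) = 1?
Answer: 14641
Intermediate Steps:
W(z) = (-5 + z)*(-3 + z)
(x(1) + W(-7))² = (1 + (15 + (-7)² - 8*(-7)))² = (1 + (15 + 49 + 56))² = (1 + 120)² = 121² = 14641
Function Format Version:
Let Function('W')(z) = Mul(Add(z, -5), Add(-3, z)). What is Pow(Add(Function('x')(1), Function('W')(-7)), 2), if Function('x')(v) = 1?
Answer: 14641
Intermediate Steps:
Function('W')(z) = Mul(Add(-5, z), Add(-3, z))
Pow(Add(Function('x')(1), Function('W')(-7)), 2) = Pow(Add(1, Add(15, Pow(-7, 2), Mul(-8, -7))), 2) = Pow(Add(1, Add(15, 49, 56)), 2) = Pow(Add(1, 120), 2) = Pow(121, 2) = 14641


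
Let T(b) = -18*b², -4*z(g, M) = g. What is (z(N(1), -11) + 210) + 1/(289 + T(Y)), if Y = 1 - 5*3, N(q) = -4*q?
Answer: 683428/3239 ≈ 211.00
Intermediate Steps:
Y = -14 (Y = 1 - 15 = -14)
z(g, M) = -g/4
(z(N(1), -11) + 210) + 1/(289 + T(Y)) = (-(-1) + 210) + 1/(289 - 18*(-14)²) = (-¼*(-4) + 210) + 1/(289 - 18*196) = (1 + 210) + 1/(289 - 3528) = 211 + 1/(-3239) = 211 - 1/3239 = 683428/3239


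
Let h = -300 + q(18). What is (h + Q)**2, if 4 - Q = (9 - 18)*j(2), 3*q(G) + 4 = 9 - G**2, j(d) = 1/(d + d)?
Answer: 23049601/144 ≈ 1.6007e+5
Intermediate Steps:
j(d) = 1/(2*d)
q(G) = 5/3 - G**2/3 (q(G) = -4/3 + (9 - G**2)/3 = -4/3 + (3 - G**2/3) = 5/3 - G**2/3)
Q = 25/4 (Q = 4 - (9 - 18)*(1/2)/2 = 4 - (-9)*(1/2)*(1/2) = 4 - (-9)/4 = 4 - 1*(-9/4) = 4 + 9/4 = 25/4 ≈ 6.2500)
h = -1219/3 (h = -300 + (5/3 - 1/3*18**2) = -300 + (5/3 - 1/3*324) = -300 + (5/3 - 108) = -300 - 319/3 = -1219/3 ≈ -406.33)
(h + Q)**2 = (-1219/3 + 25/4)**2 = (-4801/12)**2 = 23049601/144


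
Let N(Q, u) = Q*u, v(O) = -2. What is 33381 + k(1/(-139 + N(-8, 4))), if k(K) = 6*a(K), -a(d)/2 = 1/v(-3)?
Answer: 33387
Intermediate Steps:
a(d) = 1 (a(d) = -2/(-2) = -2*(-½) = 1)
k(K) = 6 (k(K) = 6*1 = 6)
33381 + k(1/(-139 + N(-8, 4))) = 33381 + 6 = 33387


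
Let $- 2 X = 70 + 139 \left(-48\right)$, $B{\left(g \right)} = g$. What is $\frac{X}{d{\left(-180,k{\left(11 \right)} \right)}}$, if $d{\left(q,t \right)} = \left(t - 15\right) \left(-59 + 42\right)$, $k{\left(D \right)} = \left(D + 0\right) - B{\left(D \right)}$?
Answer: $\frac{3301}{255} \approx 12.945$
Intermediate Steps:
$k{\left(D \right)} = 0$ ($k{\left(D \right)} = \left(D + 0\right) - D = D - D = 0$)
$X = 3301$ ($X = - \frac{70 + 139 \left(-48\right)}{2} = - \frac{70 - 6672}{2} = \left(- \frac{1}{2}\right) \left(-6602\right) = 3301$)
$d{\left(q,t \right)} = 255 - 17 t$ ($d{\left(q,t \right)} = \left(-15 + t\right) \left(-17\right) = 255 - 17 t$)
$\frac{X}{d{\left(-180,k{\left(11 \right)} \right)}} = \frac{3301}{255 - 0} = \frac{3301}{255 + 0} = \frac{3301}{255}$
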